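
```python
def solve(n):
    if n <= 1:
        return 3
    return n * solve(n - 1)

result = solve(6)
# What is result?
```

solve(6) = 6 * 5 * 4 * 3 * 2 * 3 = 2160

Answer: 2160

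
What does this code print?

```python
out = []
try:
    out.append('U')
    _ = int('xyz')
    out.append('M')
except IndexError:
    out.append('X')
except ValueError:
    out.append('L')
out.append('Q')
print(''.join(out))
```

Execution trace: 'U' (try body) → 'L' (except ValueError) → 'Q' (after the try/except). Output: ULQ

Answer: ULQ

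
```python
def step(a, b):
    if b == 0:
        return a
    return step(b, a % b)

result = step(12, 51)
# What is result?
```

step(12, 51) -> step(51, 12) -> step(12, 3) -> step(3, 0) -> 3

Answer: 3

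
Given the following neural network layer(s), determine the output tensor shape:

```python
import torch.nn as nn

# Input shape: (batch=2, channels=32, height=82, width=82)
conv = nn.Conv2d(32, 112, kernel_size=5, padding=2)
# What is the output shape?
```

Input: (2, 32, 82, 82) -> Output: (2, 112, 82, 82)

Answer: (2, 112, 82, 82)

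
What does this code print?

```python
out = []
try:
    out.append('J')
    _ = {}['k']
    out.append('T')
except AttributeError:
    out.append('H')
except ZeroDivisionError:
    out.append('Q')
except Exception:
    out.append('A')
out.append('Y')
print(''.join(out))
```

Execution trace: 'J' (try body) → 'A' (except Exception) → 'Y' (after the try/except). Output: JAY

Answer: JAY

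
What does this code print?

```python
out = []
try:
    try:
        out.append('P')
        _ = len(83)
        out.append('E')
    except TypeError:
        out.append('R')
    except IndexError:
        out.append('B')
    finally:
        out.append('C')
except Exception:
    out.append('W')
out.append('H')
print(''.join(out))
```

Execution trace: 'P' (inner try body) → 'R' (inner except TypeError) → 'C' (inner finally) → 'H' (after the try/except). Output: PRCH

Answer: PRCH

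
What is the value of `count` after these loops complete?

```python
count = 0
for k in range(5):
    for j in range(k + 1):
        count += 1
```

Triangle: 1 + 2 + ... + 5
`count` takes the values: 0 → 1 → 2 → 3 → 4 → 5 → 6 → 7 → 8 → 9 → 10 → 11 → 12 → 13 → 14 → 15

Answer: 15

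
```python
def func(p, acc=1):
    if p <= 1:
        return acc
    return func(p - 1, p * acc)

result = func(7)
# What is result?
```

Accumulator trace (n, acc): (7, 1) -> (6, 7) -> (5, 42) -> (4, 210) -> (3, 840) -> (2, 2520) -> (1, 5040) -> return 5040

Answer: 5040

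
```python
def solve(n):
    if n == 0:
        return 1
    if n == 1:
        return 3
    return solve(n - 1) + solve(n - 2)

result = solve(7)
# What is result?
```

Build up from base cases: solve(0)=1, solve(1)=3, solve(2)=4, solve(3)=7, solve(4)=11, solve(5)=18, solve(6)=29, ..., solve(7)=47

Answer: 47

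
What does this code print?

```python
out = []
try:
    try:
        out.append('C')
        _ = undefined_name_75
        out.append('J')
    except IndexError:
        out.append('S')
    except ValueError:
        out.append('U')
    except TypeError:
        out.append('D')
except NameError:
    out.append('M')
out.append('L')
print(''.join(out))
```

Execution trace: 'C' (try body) → 'M' (outer except NameError) → 'L' (after the try/except). Output: CML

Answer: CML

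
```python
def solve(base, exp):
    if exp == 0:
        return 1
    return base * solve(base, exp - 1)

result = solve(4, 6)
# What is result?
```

solve(4, 6) = 4 * 4 * 4 * 4 * 4 * 4 = 4096

Answer: 4096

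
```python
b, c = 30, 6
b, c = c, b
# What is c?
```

Trace:
`b, c = 30, 6` → b = 30; c = 6
`b, c = c, b` → b = 6; c = 30
So c = 30

Answer: 30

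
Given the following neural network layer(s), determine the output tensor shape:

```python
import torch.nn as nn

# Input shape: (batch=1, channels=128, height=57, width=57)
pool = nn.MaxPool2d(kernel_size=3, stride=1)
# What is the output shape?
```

Input: (1, 128, 57, 57) -> Output: (1, 128, 55, 55)

Answer: (1, 128, 55, 55)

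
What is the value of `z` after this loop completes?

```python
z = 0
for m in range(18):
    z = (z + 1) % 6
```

Increment mod 6, 18 times = 0
`z` takes the values: 0 → 1 → 2 → 3 → 4 → 5 → 0 → 1 → 2 → 3 → 4 → 5 → 0 → 1 → 2 → 3 → 4 → 5 → 0

Answer: 0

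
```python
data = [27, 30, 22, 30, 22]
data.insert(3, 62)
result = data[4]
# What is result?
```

Trace:
`data = [27, 30, 22, 30, 22]` → data = [27, 30, 22, 30, 22]
`data.insert(3, 62)` → data = [27, 30, 22, 62, 30, 22]
`result = data[4]` → result = 30
So result = 30

Answer: 30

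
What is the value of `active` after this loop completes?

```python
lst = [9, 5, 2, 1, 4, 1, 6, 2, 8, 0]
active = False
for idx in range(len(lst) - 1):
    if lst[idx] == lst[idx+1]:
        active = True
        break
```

Check consecutive duplicates in [9, 5, 2, 1, 4, 1, 6, 2, 8, 0]
`active` takes the values: False

Answer: False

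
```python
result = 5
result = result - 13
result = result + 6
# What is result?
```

Trace:
`result = 5` → result = 5
`result = result - 13` → result = -8
`result = result + 6` → result = -2
So result = -2

Answer: -2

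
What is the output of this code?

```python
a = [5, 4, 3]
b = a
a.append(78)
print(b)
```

Key concept: basic list aliasing.
Step by step:
`a = [5, 4, 3]` → a = [5, 4, 3]
`b = a` → b = [5, 4, 3] (same object as a)
`a.append(78)` → a = [5, 4, 3, 78] (same object as b); b = [5, 4, 3, 78] (same object as a)
`print(b)` → prints [5, 4, 3, 78]

Answer: [5, 4, 3, 78]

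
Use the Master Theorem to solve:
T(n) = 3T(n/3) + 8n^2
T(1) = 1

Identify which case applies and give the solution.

a=3, b=3, f(n)=8n^2. log_3(3) = 1. Since c=2 > 1 and the regularity condition holds (3(n/3)^2 = (3/3^2)n^2 with 3/3^2 < 1), Case 3 applies: T(n) = Θ(f(n)) = O(n^2).

Answer: O(n^2) - Case 3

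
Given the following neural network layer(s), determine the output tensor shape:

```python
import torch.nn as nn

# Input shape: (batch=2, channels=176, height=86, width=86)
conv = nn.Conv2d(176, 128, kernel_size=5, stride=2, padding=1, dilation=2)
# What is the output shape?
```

Input: (2, 176, 86, 86) -> Output: (2, 128, 40, 40)

Answer: (2, 128, 40, 40)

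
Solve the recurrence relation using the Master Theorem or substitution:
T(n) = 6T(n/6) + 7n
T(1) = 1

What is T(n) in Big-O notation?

By Master Theorem: a=6, b=6, f(n)=7n. Since log_6(6) = 1 and f(n) = Θ(n^1), Case 2 applies. T(n) = O(n log n).

Answer: O(n log n)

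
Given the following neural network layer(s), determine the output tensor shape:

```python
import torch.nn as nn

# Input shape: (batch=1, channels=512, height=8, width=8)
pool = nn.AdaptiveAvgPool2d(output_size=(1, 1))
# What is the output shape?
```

Input: (1, 512, 8, 8) -> Output: (1, 512, 1, 1)

Answer: (1, 512, 1, 1)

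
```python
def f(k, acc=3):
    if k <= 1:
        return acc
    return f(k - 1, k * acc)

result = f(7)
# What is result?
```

Accumulator trace (n, acc): (7, 3) -> (6, 21) -> (5, 126) -> (4, 630) -> (3, 2520) -> (2, 7560) -> (1, 15120) -> return 15120

Answer: 15120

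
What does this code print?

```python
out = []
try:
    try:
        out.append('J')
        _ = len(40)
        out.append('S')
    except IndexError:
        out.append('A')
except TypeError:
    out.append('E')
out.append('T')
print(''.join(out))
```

Execution trace: 'J' (try body) → 'E' (outer except TypeError) → 'T' (after the try/except). Output: JET

Answer: JET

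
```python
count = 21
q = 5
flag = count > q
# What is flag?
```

Trace:
`count = 21` → count = 21
`q = 5` → q = 5
`flag = count > q` → flag = True
So flag = True

Answer: True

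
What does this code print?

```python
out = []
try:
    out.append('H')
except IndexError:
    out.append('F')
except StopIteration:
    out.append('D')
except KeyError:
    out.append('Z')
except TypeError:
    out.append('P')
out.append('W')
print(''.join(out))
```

Execution trace: 'H' (try body, no exception) → 'W' (after the try/except). Output: HW

Answer: HW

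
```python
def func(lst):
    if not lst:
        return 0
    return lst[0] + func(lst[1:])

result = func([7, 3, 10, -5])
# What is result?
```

7 + 3 + 10 + (-5) + 0 = 15

Answer: 15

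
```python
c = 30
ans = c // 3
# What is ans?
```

Trace:
`c = 30` → c = 30
`ans = c // 3` → ans = 10
So ans = 10

Answer: 10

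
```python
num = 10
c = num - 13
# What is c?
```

Trace:
`num = 10` → num = 10
`c = num - 13` → c = -3
So c = -3

Answer: -3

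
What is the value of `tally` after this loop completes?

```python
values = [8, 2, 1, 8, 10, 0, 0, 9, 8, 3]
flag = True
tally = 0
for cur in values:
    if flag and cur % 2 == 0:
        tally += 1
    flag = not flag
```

Count even values at even positions
`tally` takes the values: 0 → 1 → 2 → 3 → 4

Answer: 4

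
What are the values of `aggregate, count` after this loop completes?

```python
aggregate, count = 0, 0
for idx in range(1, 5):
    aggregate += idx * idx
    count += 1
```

Sum of squares and count
`aggregate, count` takes the values: (0, 0) → (1, 0) → (1, 1) → (5, 1) → (5, 2) → (14, 2) → (14, 3) → (30, 3) → (30, 4)

Answer: 30, 4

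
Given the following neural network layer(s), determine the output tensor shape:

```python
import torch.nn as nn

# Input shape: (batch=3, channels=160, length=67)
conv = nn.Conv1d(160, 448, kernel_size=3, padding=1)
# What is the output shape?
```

Input: (3, 160, 67) -> Output: (3, 448, 67)

Answer: (3, 448, 67)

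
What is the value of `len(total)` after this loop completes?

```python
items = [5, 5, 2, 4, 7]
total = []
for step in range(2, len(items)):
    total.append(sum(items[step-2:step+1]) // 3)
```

Number of 3-element averages
`total` takes the values: [] → [4] → [4, 3] → [4, 3, 4]
So `len(total)` = 3

Answer: 3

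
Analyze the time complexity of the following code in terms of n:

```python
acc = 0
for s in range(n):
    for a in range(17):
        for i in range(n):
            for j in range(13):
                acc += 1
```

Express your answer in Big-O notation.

Each loop level contributes: n × 1 × n × 1. Multiplying the contributions gives O(n^2).

Answer: O(n^2)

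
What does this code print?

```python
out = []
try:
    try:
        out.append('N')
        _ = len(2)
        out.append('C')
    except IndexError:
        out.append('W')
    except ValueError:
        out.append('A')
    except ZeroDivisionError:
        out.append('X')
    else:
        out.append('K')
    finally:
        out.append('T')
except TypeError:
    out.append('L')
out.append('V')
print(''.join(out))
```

Execution trace: 'N' (inner try body) → 'T' (inner finally) → 'L' (outer except TypeError) → 'V' (after the try/except). Output: NTLV

Answer: NTLV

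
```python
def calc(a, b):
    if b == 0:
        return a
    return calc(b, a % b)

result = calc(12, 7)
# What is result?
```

calc(12, 7) -> calc(7, 5) -> calc(5, 2) -> calc(2, 1) -> calc(1, 0) -> 1

Answer: 1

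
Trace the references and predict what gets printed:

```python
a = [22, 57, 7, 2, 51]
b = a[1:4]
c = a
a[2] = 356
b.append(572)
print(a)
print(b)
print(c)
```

Key concept: slice vs alias.
Step by step:
`a = [22, 57, 7, 2, 51]` → a = [22, 57, 7, 2, 51]
`b = a[1:4]` → b = [57, 7, 2]
`c = a` → c = [22, 57, 7, 2, 51] (same object as a)
`a[2] = 356` → a = [22, 57, 356, 2, 51] (same object as c); c = [22, 57, 356, 2, 51] (same object as a)
`b.append(572)` → b = [57, 7, 2, 572]
`print(a)` → prints [22, 57, 356, 2, 51]
`print(b)` → prints [57, 7, 2, 572]
`print(c)` → prints [22, 57, 356, 2, 51]

Answer:
[22, 57, 356, 2, 51]
[57, 7, 2, 572]
[22, 57, 356, 2, 51]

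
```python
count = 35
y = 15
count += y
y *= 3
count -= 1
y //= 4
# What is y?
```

Trace:
`count = 35` → count = 35
`y = 15` → y = 15
`count += y` → count = 50
`y *= 3` → y = 45
`count -= 1` → count = 49
`y //= 4` → y = 11
So y = 11

Answer: 11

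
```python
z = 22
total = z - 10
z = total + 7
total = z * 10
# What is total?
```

Trace:
`z = 22` → z = 22
`total = z - 10` → total = 12
`z = total + 7` → z = 19
`total = z * 10` → total = 190
So total = 190

Answer: 190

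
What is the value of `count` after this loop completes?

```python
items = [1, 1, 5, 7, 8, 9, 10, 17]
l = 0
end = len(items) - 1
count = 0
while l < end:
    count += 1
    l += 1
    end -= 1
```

Iterations until pointers meet (list length 8)
`count` takes the values: 0 → 1 → 2 → 3 → 4

Answer: 4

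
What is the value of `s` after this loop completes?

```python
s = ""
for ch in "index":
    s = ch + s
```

Reverse 'index'
`s` takes the values: "" → "i" → "ni" → "dni" → "edni" → "xedni"

Answer: "xedni"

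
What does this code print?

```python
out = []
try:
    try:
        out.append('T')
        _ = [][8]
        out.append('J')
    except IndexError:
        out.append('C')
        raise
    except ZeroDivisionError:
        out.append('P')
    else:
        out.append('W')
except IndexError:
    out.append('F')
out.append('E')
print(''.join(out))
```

Execution trace: 'T' (inner try body) → 'C' (inner except IndexError) → 'F' (outer except IndexError) → 'E' (after the try/except). Output: TCFE

Answer: TCFE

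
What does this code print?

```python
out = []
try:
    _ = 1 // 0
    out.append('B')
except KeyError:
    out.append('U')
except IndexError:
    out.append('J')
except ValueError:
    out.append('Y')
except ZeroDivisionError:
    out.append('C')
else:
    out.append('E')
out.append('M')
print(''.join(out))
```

Execution trace: 'C' (except ZeroDivisionError) → 'M' (after the try/except). Output: CM

Answer: CM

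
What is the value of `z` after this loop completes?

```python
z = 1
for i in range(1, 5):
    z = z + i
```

Start at 1, add 1 through 4
`z` takes the values: 1 → 2 → 4 → 7 → 11

Answer: 11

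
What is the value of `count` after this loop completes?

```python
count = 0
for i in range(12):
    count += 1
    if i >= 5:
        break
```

Loop breaks when i reaches 5, count is 6
`count` takes the values: 0 → 1 → 2 → 3 → 4 → 5 → 6

Answer: 6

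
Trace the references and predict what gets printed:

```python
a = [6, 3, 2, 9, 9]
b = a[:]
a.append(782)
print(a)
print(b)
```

Key concept: slice [:] creates copy.
Step by step:
`a = [6, 3, 2, 9, 9]` → a = [6, 3, 2, 9, 9]
`b = a[:]` → b = [6, 3, 2, 9, 9]
`a.append(782)` → a = [6, 3, 2, 9, 9, 782]
`print(a)` → prints [6, 3, 2, 9, 9, 782]
`print(b)` → prints [6, 3, 2, 9, 9]

Answer:
[6, 3, 2, 9, 9, 782]
[6, 3, 2, 9, 9]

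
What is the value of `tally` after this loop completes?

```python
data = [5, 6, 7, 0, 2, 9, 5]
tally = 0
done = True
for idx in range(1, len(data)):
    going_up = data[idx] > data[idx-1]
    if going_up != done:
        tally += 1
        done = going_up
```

Count direction changes in [5, 6, 7, 0, 2, 9, 5]
`tally` takes the values: 0 → 1 → 2 → 3

Answer: 3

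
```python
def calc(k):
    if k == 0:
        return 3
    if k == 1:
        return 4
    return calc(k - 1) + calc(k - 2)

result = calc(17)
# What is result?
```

Build up from base cases: calc(0)=3, calc(1)=4, calc(2)=7, calc(3)=11, calc(4)=18, calc(5)=29, calc(6)=47, ..., calc(17)=9349

Answer: 9349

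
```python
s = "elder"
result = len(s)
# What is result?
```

Trace:
`s = "elder"` → s = 'elder'
`result = len(s)` → result = 5
So result = 5

Answer: 5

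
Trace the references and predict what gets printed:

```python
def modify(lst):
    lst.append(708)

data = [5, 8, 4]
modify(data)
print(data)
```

Key concept: function modifies passed list.
Step by step:
`data = [5, 8, 4]` → data = [5, 8, 4]
`modify(data)` → data = [5, 8, 4, 708]
`print(data)` → prints [5, 8, 4, 708]

Answer: [5, 8, 4, 708]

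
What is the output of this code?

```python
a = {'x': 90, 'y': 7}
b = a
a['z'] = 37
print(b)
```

Key concept: dict aliasing.
Step by step:
`a = {'x': 90, 'y': 7}` → a = {'x': 90, 'y': 7}
`b = a` → b = {'x': 90, 'y': 7} (same object as a)
`a['z'] = 37` → a = {'x': 90, 'y': 7, 'z': 37} (same object as b); b = {'x': 90, 'y': 7, 'z': 37} (same object as a)
`print(b)` → prints {'x': 90, 'y': 7, 'z': 37}

Answer: {'x': 90, 'y': 7, 'z': 37}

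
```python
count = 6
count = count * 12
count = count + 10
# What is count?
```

Trace:
`count = 6` → count = 6
`count = count * 12` → count = 72
`count = count + 10` → count = 82
So count = 82

Answer: 82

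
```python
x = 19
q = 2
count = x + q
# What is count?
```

Trace:
`x = 19` → x = 19
`q = 2` → q = 2
`count = x + q` → count = 21
So count = 21

Answer: 21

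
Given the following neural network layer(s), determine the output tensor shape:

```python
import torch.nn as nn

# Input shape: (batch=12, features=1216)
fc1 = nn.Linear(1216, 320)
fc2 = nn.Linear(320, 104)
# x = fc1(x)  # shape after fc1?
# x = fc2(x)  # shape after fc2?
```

Input: (12, 1216) -> after fc1: (12, 320) -> Output: (12, 104)

Answer: (12, 104)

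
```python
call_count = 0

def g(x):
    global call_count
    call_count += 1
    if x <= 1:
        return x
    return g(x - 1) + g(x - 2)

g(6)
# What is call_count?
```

Calls(x) = 1 + Calls(x-1) + Calls(x-2); Calls(0)=Calls(1)=1. For x=6 this gives 25.

Answer: 25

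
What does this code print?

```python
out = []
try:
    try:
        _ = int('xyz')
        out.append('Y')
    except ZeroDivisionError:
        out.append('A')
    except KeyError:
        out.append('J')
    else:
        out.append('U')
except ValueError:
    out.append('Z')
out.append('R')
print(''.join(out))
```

Execution trace: 'Z' (outer except ValueError) → 'R' (after the try/except). Output: ZR

Answer: ZR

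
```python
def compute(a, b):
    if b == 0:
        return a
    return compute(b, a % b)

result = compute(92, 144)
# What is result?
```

compute(92, 144) -> compute(144, 92) -> compute(92, 52) -> compute(52, 40) -> compute(40, 12) -> compute(12, 4) -> compute(4, 0) -> 4

Answer: 4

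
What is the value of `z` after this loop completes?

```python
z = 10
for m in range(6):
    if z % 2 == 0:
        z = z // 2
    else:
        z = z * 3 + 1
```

Collatz-style transformation from 10
`z` takes the values: 10 → 5 → 16 → 8 → 4 → 2 → 1

Answer: 1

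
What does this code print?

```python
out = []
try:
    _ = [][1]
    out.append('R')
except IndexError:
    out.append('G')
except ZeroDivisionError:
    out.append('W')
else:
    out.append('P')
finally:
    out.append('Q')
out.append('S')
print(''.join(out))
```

Execution trace: 'G' (except IndexError) → 'Q' (finally) → 'S' (after the try/except). Output: GQS

Answer: GQS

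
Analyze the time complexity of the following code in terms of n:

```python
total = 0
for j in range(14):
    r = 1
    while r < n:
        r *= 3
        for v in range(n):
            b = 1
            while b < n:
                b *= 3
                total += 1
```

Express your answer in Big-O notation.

Each loop level contributes: 1 × log n × n × log n. Multiplying the contributions gives O(n log² n).

Answer: O(n log² n)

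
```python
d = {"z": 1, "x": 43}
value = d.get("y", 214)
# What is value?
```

Trace:
`d = {"z": 1, "x": 43}` → d = {'z': 1, 'x': 43}
`value = d.get("y", 214)` → value = 214
So value = 214

Answer: 214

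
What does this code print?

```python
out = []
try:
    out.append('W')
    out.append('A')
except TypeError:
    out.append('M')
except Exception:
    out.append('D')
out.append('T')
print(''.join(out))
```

Execution trace: 'W' (try body) → 'A' (try body, no exception) → 'T' (after the try/except). Output: WAT

Answer: WAT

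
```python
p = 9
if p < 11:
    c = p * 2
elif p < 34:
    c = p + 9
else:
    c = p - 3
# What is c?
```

Trace:
`p = 9` → p = 9
`if p < 11: ...` → p < 11 is True → c = 18
So c = 18

Answer: 18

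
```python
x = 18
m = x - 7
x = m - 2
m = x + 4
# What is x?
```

Trace:
`x = 18` → x = 18
`m = x - 7` → m = 11
`x = m - 2` → x = 9
`m = x + 4` → m = 13
So x = 9

Answer: 9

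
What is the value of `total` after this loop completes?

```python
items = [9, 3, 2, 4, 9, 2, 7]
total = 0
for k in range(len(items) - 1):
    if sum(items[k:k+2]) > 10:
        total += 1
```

Count windows with sum > 10
`total` takes the values: 0 → 1 → 2 → 3

Answer: 3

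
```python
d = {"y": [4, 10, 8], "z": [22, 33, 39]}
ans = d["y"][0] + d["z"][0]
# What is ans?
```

Trace:
`d = {"y": [4, 10, 8], "z": [22, 33, 39]}` → d = {'y': [4, 10, 8], 'z': [22, 33, 39]}
`ans = d["y"][0] + d["z"][0]` → ans = 26
So ans = 26

Answer: 26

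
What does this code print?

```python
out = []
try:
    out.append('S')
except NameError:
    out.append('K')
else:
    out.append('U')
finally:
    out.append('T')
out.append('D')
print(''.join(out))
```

Execution trace: 'S' (try body, no exception) → 'U' (else) → 'T' (finally) → 'D' (after the try/except). Output: SUTD

Answer: SUTD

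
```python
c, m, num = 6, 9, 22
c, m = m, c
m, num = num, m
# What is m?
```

Trace:
`c, m, num = 6, 9, 22` → c = 6; m = 9; num = 22
`c, m = m, c` → c = 9; m = 6
`m, num = num, m` → m = 22; num = 6
So m = 22

Answer: 22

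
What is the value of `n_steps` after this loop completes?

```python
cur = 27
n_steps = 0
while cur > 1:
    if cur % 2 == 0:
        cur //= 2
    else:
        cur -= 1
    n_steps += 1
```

Steps to reduce 27 to 1
`n_steps` takes the values: 0 → 1 → 2 → 3 → 4 → 5 → 6 → 7

Answer: 7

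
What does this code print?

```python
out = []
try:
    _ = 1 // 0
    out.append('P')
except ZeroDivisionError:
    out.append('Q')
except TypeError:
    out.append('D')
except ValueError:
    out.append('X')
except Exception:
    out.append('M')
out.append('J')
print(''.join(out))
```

Execution trace: 'Q' (except ZeroDivisionError) → 'J' (after the try/except). Output: QJ

Answer: QJ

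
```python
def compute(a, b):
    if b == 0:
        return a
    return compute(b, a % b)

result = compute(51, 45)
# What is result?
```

compute(51, 45) -> compute(45, 6) -> compute(6, 3) -> compute(3, 0) -> 3

Answer: 3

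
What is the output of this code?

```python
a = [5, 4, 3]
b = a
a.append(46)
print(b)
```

Key concept: basic list aliasing.
Step by step:
`a = [5, 4, 3]` → a = [5, 4, 3]
`b = a` → b = [5, 4, 3] (same object as a)
`a.append(46)` → a = [5, 4, 3, 46] (same object as b); b = [5, 4, 3, 46] (same object as a)
`print(b)` → prints [5, 4, 3, 46]

Answer: [5, 4, 3, 46]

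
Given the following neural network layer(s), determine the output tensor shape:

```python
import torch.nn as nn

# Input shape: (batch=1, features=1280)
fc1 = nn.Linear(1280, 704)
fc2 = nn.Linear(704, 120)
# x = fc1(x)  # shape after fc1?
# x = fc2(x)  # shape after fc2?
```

Input: (1, 1280) -> after fc1: (1, 704) -> Output: (1, 120)

Answer: (1, 120)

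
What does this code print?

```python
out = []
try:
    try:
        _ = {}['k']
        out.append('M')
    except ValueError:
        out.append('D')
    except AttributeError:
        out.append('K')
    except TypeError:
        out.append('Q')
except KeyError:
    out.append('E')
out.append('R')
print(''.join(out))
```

Execution trace: 'E' (outer except KeyError) → 'R' (after the try/except). Output: ER

Answer: ER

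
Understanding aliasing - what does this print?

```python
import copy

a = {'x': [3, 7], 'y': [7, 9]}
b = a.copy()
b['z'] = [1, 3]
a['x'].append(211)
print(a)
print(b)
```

Key concept: shallow copy of dict with mutable values.
Step by step:
`a = {'x': [3, 7], 'y': [7, 9]}` → a = {'x': [3, 7], 'y': [7, 9]}
`b = a.copy()` → b = {'x': [3, 7], 'y': [7, 9]}
`b['z'] = [1, 3]` → b = {'x': [3, 7], 'y': [7, 9], 'z': [1, 3]}
`a['x'].append(211)` → a = {'x': [3, 7, 211], 'y': [7, 9]}; b = {'x': [3, 7, 211], 'y': [7, 9], 'z': [1, 3]}
`print(a)` → prints {'x': [3, 7, 211], 'y': [7, 9]}
`print(b)` → prints {'x': [3, 7, 211], 'y': [7, 9], 'z': [1, 3]}

Answer:
{'x': [3, 7, 211], 'y': [7, 9]}
{'x': [3, 7, 211], 'y': [7, 9], 'z': [1, 3]}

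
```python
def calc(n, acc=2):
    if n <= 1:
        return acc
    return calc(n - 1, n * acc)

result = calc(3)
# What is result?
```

Accumulator trace (n, acc): (3, 2) -> (2, 6) -> (1, 12) -> return 12

Answer: 12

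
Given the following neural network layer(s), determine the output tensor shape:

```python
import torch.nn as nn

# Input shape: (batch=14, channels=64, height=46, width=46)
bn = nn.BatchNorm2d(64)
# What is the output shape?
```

Input: (14, 64, 46, 46) -> Output: (14, 64, 46, 46)

Answer: (14, 64, 46, 46)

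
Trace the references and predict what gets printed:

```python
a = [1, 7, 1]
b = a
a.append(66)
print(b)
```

Key concept: basic list aliasing.
Step by step:
`a = [1, 7, 1]` → a = [1, 7, 1]
`b = a` → b = [1, 7, 1] (same object as a)
`a.append(66)` → a = [1, 7, 1, 66] (same object as b); b = [1, 7, 1, 66] (same object as a)
`print(b)` → prints [1, 7, 1, 66]

Answer: [1, 7, 1, 66]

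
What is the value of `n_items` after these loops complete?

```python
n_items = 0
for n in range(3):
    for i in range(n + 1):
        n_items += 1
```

Triangle: 1 + 2 + ... + 3
`n_items` takes the values: 0 → 1 → 2 → 3 → 4 → 5 → 6

Answer: 6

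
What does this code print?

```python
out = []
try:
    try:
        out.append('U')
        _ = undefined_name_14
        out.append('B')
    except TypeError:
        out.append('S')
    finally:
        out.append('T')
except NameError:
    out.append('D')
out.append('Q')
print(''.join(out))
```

Execution trace: 'U' (try body) → 'T' (finally) → 'D' (outer except NameError) → 'Q' (after the try/except). Output: UTDQ

Answer: UTDQ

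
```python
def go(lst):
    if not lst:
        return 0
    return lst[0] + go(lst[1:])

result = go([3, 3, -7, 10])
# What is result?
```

3 + 3 + (-7) + 10 + 0 = 9

Answer: 9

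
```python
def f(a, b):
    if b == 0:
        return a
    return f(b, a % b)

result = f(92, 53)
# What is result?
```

f(92, 53) -> f(53, 39) -> f(39, 14) -> f(14, 11) -> f(11, 3) -> f(3, 2) -> f(2, 1) -> f(1, 0) -> 1

Answer: 1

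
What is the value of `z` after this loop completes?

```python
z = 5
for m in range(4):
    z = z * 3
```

Multiply by 3, 4 times: 5 * 3^4 = 405
`z` takes the values: 5 → 15 → 45 → 135 → 405

Answer: 405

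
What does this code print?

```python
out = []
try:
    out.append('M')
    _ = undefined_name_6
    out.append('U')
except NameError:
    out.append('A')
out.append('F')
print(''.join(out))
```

Execution trace: 'M' (try body) → 'A' (except NameError) → 'F' (after the try/except). Output: MAF

Answer: MAF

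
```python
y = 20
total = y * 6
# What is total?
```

Trace:
`y = 20` → y = 20
`total = y * 6` → total = 120
So total = 120

Answer: 120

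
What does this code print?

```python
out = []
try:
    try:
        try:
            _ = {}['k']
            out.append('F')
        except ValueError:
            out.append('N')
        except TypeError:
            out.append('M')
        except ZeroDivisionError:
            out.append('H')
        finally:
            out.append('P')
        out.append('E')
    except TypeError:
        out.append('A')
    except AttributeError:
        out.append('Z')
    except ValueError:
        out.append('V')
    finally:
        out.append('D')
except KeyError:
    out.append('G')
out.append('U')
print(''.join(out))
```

Execution trace: 'P' (inner finally) → 'D' (finally) → 'G' (outer except KeyError) → 'U' (after the try/except). Output: PDGU

Answer: PDGU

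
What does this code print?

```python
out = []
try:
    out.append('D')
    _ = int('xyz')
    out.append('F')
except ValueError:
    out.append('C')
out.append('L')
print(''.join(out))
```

Execution trace: 'D' (try body) → 'C' (except ValueError) → 'L' (after the try/except). Output: DCL

Answer: DCL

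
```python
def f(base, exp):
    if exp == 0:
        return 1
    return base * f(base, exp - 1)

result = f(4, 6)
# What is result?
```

f(4, 6) = 4 * 4 * 4 * 4 * 4 * 4 = 4096

Answer: 4096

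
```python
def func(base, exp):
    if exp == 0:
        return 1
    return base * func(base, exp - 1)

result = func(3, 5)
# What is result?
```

func(3, 5) = 3 * 3 * 3 * 3 * 3 = 243

Answer: 243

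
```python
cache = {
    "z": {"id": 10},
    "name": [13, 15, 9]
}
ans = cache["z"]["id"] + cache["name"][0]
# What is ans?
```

Trace:
`cache = { ...` → cache = {'z': {'id': 10}, 'name': [13, 15, 9]}
`ans = cache["z"]["id"] + cache["name"][0]` → ans = 23
So ans = 23

Answer: 23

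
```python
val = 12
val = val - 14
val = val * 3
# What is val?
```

Trace:
`val = 12` → val = 12
`val = val - 14` → val = -2
`val = val * 3` → val = -6
So val = -6

Answer: -6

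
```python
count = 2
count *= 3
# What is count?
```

Trace:
`count = 2` → count = 2
`count *= 3` → count = 6
So count = 6

Answer: 6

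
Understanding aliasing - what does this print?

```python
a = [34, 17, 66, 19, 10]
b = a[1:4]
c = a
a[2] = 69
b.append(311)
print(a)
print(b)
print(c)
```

Key concept: slice vs alias.
Step by step:
`a = [34, 17, 66, 19, 10]` → a = [34, 17, 66, 19, 10]
`b = a[1:4]` → b = [17, 66, 19]
`c = a` → c = [34, 17, 66, 19, 10] (same object as a)
`a[2] = 69` → a = [34, 17, 69, 19, 10] (same object as c); c = [34, 17, 69, 19, 10] (same object as a)
`b.append(311)` → b = [17, 66, 19, 311]
`print(a)` → prints [34, 17, 69, 19, 10]
`print(b)` → prints [17, 66, 19, 311]
`print(c)` → prints [34, 17, 69, 19, 10]

Answer:
[34, 17, 69, 19, 10]
[17, 66, 19, 311]
[34, 17, 69, 19, 10]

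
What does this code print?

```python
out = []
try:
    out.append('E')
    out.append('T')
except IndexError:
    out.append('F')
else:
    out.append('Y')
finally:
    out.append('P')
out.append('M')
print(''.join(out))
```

Execution trace: 'E' (try body) → 'T' (try body, no exception) → 'Y' (else) → 'P' (finally) → 'M' (after the try/except). Output: ETYPM

Answer: ETYPM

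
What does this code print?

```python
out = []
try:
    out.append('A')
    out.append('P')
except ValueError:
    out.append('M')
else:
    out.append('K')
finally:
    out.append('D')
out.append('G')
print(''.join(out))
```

Execution trace: 'A' (try body) → 'P' (try body, no exception) → 'K' (else) → 'D' (finally) → 'G' (after the try/except). Output: APKDG

Answer: APKDG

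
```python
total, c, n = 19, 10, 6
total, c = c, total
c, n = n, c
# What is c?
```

Trace:
`total, c, n = 19, 10, 6` → total = 19; c = 10; n = 6
`total, c = c, total` → total = 10; c = 19
`c, n = n, c` → c = 6; n = 19
So c = 6

Answer: 6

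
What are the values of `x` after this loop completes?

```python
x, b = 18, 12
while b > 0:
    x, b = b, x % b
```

GCD of 18 and 12
`x` takes the values: 18 → 12 → 6

Answer: 6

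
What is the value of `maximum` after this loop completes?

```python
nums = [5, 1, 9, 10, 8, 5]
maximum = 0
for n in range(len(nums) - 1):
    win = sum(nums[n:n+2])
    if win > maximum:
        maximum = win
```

Max sum of 2-element window in [5, 1, 9, 10, 8, 5]
`maximum` takes the values: 0 → 6 → 10 → 19

Answer: 19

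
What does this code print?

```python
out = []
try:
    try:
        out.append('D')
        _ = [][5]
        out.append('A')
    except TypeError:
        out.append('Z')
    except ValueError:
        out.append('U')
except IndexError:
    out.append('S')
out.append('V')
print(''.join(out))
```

Execution trace: 'D' (try body) → 'S' (outer except IndexError) → 'V' (after the try/except). Output: DSV

Answer: DSV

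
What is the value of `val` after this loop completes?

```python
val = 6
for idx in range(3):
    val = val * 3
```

Multiply by 3, 3 times: 6 * 3^3 = 162
`val` takes the values: 6 → 18 → 54 → 162

Answer: 162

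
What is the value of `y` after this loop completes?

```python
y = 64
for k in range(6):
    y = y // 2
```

Halve 6 times: 64 // 2^6 = 1
`y` takes the values: 64 → 32 → 16 → 8 → 4 → 2 → 1

Answer: 1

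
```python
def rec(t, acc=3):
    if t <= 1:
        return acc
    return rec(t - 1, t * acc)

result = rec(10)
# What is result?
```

Accumulator trace (n, acc): (10, 3) -> (9, 30) -> (8, 270) -> (7, 2160) -> (6, 15120) -> (5, 90720) -> (4, 453600) -> (3, 1814400) -> (2, 5443200) -> (1, 10886400) -> return 10886400

Answer: 10886400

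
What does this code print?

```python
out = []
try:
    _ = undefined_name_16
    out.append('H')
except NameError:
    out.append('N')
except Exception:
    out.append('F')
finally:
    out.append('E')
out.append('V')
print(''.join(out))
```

Execution trace: 'N' (except NameError) → 'E' (finally) → 'V' (after the try/except). Output: NEV

Answer: NEV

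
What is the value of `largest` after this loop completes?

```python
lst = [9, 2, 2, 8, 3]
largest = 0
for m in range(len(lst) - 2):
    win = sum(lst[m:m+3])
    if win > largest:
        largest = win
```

Max sum of 3-element window in [9, 2, 2, 8, 3]
`largest` takes the values: 0 → 13

Answer: 13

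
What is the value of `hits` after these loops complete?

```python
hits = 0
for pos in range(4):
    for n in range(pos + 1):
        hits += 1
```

Triangle: 1 + 2 + ... + 4
`hits` takes the values: 0 → 1 → 2 → 3 → 4 → 5 → 6 → 7 → 8 → 9 → 10

Answer: 10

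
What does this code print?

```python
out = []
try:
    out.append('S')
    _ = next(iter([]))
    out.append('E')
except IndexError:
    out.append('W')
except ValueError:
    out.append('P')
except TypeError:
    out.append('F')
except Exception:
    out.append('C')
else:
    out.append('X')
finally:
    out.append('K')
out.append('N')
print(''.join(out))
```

Execution trace: 'S' (try body) → 'C' (except Exception) → 'K' (finally) → 'N' (after the try/except). Output: SCKN

Answer: SCKN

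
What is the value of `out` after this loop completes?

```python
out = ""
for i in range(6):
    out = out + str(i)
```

Concatenate digits 0 to 5
`out` takes the values: "" → "0" → "01" → "012" → "0123" → "01234" → "012345"

Answer: "012345"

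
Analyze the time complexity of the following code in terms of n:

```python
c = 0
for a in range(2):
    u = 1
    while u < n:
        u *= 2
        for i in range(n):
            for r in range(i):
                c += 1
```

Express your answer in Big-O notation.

Each loop level contributes: 1 × log n × n × n. Multiplying the contributions gives O(n^2 log n).

Answer: O(n^2 log n)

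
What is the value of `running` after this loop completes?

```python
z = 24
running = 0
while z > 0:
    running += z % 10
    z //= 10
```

Sum digits of 24
`running` takes the values: 0 → 4 → 6

Answer: 6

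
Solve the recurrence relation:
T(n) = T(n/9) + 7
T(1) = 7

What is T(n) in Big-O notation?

Each step divides n by 9 and adds 7. After log_9(n) steps we reach T(1)=7. So T(n) = 7·log_9(n) + 7 = O(log n).

Answer: O(log n)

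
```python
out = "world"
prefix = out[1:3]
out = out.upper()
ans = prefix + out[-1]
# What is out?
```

Trace:
`out = "world"` → out = 'world'
`prefix = out[1:3]` → prefix = 'or'
`out = out.upper()` → out = 'WORLD'
`ans = prefix + out[-1]` → ans = 'orD'
So out = 'WORLD'

Answer: 'WORLD'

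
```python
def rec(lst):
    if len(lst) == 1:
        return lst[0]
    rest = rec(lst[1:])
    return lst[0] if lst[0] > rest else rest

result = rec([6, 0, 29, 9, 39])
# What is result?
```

Recursive max over [6, 0, 29, 9, 39] = 39

Answer: 39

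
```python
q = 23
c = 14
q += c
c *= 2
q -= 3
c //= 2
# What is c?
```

Trace:
`q = 23` → q = 23
`c = 14` → c = 14
`q += c` → q = 37
`c *= 2` → c = 28
`q -= 3` → q = 34
`c //= 2` → c = 14
So c = 14

Answer: 14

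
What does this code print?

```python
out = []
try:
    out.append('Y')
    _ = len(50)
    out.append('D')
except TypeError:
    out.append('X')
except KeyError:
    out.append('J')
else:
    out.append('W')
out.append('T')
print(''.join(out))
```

Execution trace: 'Y' (try body) → 'X' (except TypeError) → 'T' (after the try/except). Output: YXT

Answer: YXT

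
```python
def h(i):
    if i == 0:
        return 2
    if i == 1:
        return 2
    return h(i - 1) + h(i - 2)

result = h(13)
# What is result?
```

Build up from base cases: h(0)=2, h(1)=2, h(2)=4, h(3)=6, h(4)=10, h(5)=16, h(6)=26, ..., h(13)=754

Answer: 754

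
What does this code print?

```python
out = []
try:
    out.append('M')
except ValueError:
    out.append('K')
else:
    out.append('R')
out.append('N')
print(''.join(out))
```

Execution trace: 'M' (try body, no exception) → 'R' (else) → 'N' (after the try/except). Output: MRN

Answer: MRN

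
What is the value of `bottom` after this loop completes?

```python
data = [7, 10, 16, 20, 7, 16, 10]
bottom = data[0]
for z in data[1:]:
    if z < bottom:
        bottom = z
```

Minimum of [7, 10, 16, 20, 7, 16, 10]
`bottom` takes the values: 7

Answer: 7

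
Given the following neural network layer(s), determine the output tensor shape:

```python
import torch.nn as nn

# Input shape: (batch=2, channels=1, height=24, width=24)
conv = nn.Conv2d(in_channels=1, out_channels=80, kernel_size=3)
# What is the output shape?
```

Input: (2, 1, 24, 24) -> Output: (2, 80, 22, 22)

Answer: (2, 80, 22, 22)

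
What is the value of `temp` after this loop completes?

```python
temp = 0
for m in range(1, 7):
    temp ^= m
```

XOR of 1 to 6
`temp` takes the values: 0 → 1 → 3 → 0 → 4 → 1 → 7

Answer: 7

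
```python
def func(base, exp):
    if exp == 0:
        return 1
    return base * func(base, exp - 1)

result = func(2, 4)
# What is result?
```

func(2, 4) = 2 * 2 * 2 * 2 = 16

Answer: 16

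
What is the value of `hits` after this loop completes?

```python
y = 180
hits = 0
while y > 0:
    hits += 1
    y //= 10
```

Count digits by repeated division by 10
`hits` takes the values: 0 → 1 → 2 → 3

Answer: 3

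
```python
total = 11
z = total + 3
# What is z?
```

Trace:
`total = 11` → total = 11
`z = total + 3` → z = 14
So z = 14

Answer: 14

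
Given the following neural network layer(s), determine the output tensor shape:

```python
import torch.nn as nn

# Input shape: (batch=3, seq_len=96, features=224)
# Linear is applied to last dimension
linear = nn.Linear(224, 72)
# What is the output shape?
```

Input: (3, 96, 224) -> Output: (3, 96, 72)

Answer: (3, 96, 72)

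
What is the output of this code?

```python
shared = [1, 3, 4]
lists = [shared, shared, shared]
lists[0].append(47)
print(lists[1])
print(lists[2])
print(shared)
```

Key concept: list of same reference.
Step by step:
`shared = [1, 3, 4]` → shared = [1, 3, 4]
`lists = [shared, shared, shared]` → lists = [[1, 3, 4], [1, 3, 4], [1, 3, 4]]
`lists[0].append(47)` → shared = [1, 3, 4, 47]; lists = [[1, 3, 4, 47], [1, 3, 4, 47], [1, 3, 4, 47]]
`print(lists[1])` → prints [1, 3, 4, 47]
`print(lists[2])` → prints [1, 3, 4, 47]
`print(shared)` → prints [1, 3, 4, 47]

Answer:
[1, 3, 4, 47]
[1, 3, 4, 47]
[1, 3, 4, 47]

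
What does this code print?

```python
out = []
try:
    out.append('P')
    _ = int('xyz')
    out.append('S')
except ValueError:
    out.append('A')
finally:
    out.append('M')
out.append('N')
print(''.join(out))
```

Execution trace: 'P' (try body) → 'A' (except ValueError) → 'M' (finally) → 'N' (after the try/except). Output: PAMN

Answer: PAMN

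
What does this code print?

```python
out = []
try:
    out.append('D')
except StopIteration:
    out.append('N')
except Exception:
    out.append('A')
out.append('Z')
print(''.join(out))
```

Execution trace: 'D' (try body, no exception) → 'Z' (after the try/except). Output: DZ

Answer: DZ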